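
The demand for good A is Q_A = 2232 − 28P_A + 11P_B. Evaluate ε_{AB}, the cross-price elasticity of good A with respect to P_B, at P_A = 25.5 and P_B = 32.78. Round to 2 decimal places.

At P_A = 25.5 and P_B = 32.78: Q_A = 1878.58.
∂Q_A/∂P_B = 11.
ε = (∂Q_A/∂P_B)(P_B/Q_A) = 11 × (32.78/1878.58) ≈ 0.19.
Since ε > 0, good A and good B are substitutes.

0.19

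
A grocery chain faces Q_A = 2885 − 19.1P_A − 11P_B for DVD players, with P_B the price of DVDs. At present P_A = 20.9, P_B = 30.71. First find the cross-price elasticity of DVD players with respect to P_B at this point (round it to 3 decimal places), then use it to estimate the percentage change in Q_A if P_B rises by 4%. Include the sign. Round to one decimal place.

At P_A = 20.9, P_B = 30.71: Q_A = 2148.
∂Q_A/∂P_B = -11.
ε = (∂Q_A/∂P_B)(P_B/Q_A) = -11.0000 × 30.71/2148 ≈ -0.157.
%ΔQ_A ≈ ε × %ΔP_B = -0.157 × (4%) = -0.6%.

-0.6%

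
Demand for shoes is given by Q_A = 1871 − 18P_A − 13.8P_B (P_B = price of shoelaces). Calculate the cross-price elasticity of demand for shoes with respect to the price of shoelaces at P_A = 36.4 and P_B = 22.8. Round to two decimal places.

At P_A = 36.4 and P_B = 22.8: Q_A = 901.16.
∂Q_A/∂P_B = -13.8.
ε = (∂Q_A/∂P_B)(P_B/Q_A) = -13.8 × (22.8/901.16) ≈ -0.35.
Since ε < 0, shoes and shoelaces are complements.

-0.35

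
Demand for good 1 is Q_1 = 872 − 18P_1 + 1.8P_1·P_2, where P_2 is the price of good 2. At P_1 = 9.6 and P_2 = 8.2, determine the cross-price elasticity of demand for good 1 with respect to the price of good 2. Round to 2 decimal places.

0.17

At P_1 = 9.6 and P_2 = 8.2: Q_1 = 840.896.
∂Q_1/∂P_2 = 1.8P_1 = 1.8(9.6) = 17.2800.
ε = (∂Q_1/∂P_2)(P_2/Q_1) = 17.2800 × (8.2/840.896) ≈ 0.17.
ε > 0: substitutes.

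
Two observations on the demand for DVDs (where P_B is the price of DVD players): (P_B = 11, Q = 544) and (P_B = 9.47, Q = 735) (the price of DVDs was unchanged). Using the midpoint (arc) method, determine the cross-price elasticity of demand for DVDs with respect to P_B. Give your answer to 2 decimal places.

-2.00

ΔQ_A = 735 − 544 = 191; ΔP_B = 9.47 − 11 = -1.53.
Midpoints: Q̄_A = 639.5, P̄_B = 10.23.
ε = (ΔQ_A/Q̄_A)/(ΔP_B/P̄_B) = (191/639.5)/(-1.53/10.23) ≈ -2.00.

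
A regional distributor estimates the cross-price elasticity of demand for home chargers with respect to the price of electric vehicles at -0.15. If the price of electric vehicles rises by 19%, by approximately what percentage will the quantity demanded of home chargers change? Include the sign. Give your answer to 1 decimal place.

-2.9%

%ΔQ ≈ ε × %ΔP of electric vehicles = -0.15 × (19%) = -2.9%.
Demand for home chargers falls by about 2.9%.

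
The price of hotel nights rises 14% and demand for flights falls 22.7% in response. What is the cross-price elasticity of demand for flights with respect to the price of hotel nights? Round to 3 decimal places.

-1.621

ε = (%ΔQ of flights) / (%ΔP of hotel nights) = (-22.7%) / (14%) ≈ -1.621.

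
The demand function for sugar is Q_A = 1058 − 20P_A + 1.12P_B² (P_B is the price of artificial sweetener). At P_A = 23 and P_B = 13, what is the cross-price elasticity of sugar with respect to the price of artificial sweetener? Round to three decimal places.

At P_A = 23 and P_B = 13: Q_A = 787.28.
∂Q_A/∂P_B = 2.24P_B = 2.24(13) = 29.1200.
ε = (∂Q_A/∂P_B)(P_B/Q_A) = 29.1200 × (13/787.28) ≈ 0.481.

0.481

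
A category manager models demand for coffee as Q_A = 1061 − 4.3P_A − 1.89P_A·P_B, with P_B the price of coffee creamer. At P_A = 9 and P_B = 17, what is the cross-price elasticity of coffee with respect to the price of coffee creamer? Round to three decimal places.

At P_A = 9 and P_B = 17: Q_A = 733.13.
∂Q_A/∂P_B = -1.89P_A = -1.89(9) = -17.0100.
ε = (∂Q_A/∂P_B)(P_B/Q_A) = -17.0100 × (17/733.13) ≈ -0.394.
ε < 0: complements.

-0.394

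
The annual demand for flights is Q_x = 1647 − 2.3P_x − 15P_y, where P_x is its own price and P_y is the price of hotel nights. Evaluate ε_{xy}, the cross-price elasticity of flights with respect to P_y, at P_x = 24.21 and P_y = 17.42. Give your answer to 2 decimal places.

-0.20

At P_x = 24.21 and P_y = 17.42: Q_x = 1330.017.
∂Q_x/∂P_y = -15.
ε = (∂Q_x/∂P_y)(P_y/Q_x) = -15 × (17.42/1330.017) ≈ -0.20.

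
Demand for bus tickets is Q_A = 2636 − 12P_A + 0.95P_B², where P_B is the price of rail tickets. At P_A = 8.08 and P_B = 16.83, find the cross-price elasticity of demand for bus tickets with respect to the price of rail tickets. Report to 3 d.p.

At P_A = 8.08 and P_B = 16.83: Q_A = 2808.126.
∂Q_A/∂P_B = 1.9P_B = 1.9(16.83) = 31.9770.
ε = (∂Q_A/∂P_B)(P_B/Q_A) = 31.9770 × (16.83/2808.126) ≈ 0.192.

0.192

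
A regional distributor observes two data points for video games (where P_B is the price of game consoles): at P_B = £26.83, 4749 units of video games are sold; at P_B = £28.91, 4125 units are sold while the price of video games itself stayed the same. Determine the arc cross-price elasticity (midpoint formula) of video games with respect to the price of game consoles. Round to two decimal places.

-1.88

ΔQ_A = 4125 − 4749 = -624; ΔP_B = 28.91 − 26.83 = 2.08.
Midpoints: Q̄_A = 4437.0, P̄_B = 27.87.
ε = (ΔQ_A/Q̄_A)/(ΔP_B/P̄_B) = (-624/4437.0)/(2.08/27.87) ≈ -1.88.
ε < 0: video games and game consoles are complements.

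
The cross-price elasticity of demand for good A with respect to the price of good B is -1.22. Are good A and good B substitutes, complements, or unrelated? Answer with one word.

complements

ε = -1.22 < 0, so a higher price of good B lowers demand for good A: complements.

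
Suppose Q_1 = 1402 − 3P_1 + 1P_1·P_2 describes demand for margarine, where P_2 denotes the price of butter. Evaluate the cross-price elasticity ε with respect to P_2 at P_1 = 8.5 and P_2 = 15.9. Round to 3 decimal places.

0.089

At P_1 = 8.5 and P_2 = 15.9: Q_1 = 1511.65.
∂Q_1/∂P_2 = 1P_1 = 1(8.5) = 8.5000.
ε = (∂Q_1/∂P_2)(P_2/Q_1) = 8.5000 × (15.9/1511.65) ≈ 0.089.
ε > 0: substitutes.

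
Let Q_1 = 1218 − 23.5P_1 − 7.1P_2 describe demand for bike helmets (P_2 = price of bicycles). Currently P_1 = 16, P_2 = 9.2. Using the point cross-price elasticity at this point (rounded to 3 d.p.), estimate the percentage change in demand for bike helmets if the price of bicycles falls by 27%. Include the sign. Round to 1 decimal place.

2.3%

At P_1 = 16, P_2 = 9.2: Q_1 = 776.68.
∂Q_1/∂P_2 = -7.1.
ε = (∂Q_1/∂P_2)(P_2/Q_1) = -7.1000 × 9.2/776.68 ≈ -0.084.
%ΔQ_1 ≈ ε × %ΔP_2 = -0.084 × (-27%) = 2.3%.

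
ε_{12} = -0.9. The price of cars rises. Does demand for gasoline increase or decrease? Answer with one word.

decrease

ε < 0 and the price of cars rises, so the quantity of gasoline moves in the opposite direction: it decreases.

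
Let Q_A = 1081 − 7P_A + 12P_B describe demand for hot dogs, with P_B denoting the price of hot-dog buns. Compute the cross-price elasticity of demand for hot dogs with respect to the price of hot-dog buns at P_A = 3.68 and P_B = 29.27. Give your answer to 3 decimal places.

0.250

At P_A = 3.68 and P_B = 29.27: Q_A = 1406.48.
∂Q_A/∂P_B = 12.
ε = (∂Q_A/∂P_B)(P_B/Q_A) = 12 × (29.27/1406.48) ≈ 0.250.
Since ε > 0, hot dogs and hot-dog buns are substitutes.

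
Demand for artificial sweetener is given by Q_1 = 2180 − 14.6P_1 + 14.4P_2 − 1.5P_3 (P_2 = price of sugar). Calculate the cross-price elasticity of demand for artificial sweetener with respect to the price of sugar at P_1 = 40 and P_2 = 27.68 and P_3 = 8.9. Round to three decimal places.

0.201

At P_1 = 40 and P_2 = 27.68 and P_3 = 8.9: Q_1 = 1981.242.
∂Q_1/∂P_2 = 14.4.
ε = (∂Q_1/∂P_2)(P_2/Q_1) = 14.4 × (27.68/1981.242) ≈ 0.201.
Since ε > 0, artificial sweetener and sugar are substitutes.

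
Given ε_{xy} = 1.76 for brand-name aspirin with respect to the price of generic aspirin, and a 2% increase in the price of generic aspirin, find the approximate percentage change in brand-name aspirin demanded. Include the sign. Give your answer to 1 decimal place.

%ΔQ ≈ ε × %ΔP of generic aspirin = 1.76 × (2%) = 3.5%.
Demand for brand-name aspirin rises by about 3.5%.

3.5%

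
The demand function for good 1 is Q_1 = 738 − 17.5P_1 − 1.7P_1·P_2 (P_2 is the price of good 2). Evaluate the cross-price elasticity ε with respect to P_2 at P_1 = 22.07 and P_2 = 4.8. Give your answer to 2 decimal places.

At P_1 = 22.07 and P_2 = 4.8: Q_1 = 171.684.
∂Q_1/∂P_2 = -1.7P_1 = -1.7(22.07) = -37.5190.
ε = (∂Q_1/∂P_2)(P_2/Q_1) = -37.5190 × (4.8/171.684) ≈ -1.05.
ε < 0: complements.

-1.05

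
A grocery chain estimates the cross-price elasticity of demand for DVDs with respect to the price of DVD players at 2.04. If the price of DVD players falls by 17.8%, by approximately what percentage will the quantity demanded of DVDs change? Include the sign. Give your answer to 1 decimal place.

%ΔQ ≈ ε × %ΔP of DVD players = 2.04 × (-17.8%) = -36.3%.
Demand for DVDs falls by about 36.3%.

-36.3%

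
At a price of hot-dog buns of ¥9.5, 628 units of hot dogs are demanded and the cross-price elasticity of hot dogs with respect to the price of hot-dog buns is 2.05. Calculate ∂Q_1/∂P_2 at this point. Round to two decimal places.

ε = (∂Q_1/∂P_2)·(P_2/Q_1) ⇒ ∂Q_1/∂P_2 = ε·Q_1/P_2 = 2.05 × 628/9.5 ≈ 135.52.

135.52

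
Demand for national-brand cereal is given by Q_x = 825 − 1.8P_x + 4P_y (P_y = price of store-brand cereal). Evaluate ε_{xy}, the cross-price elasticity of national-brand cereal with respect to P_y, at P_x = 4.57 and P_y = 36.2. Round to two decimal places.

At P_x = 4.57 and P_y = 36.2: Q_x = 961.574.
∂Q_x/∂P_y = 4.
ε = (∂Q_x/∂P_y)(P_y/Q_x) = 4 × (36.2/961.574) ≈ 0.15.

0.15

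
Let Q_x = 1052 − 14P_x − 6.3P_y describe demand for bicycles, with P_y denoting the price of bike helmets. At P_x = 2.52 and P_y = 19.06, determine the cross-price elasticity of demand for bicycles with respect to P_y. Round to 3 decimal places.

-0.134

At P_x = 2.52 and P_y = 19.06: Q_x = 896.642.
∂Q_x/∂P_y = -6.3.
ε = (∂Q_x/∂P_y)(P_y/Q_x) = -6.3 × (19.06/896.642) ≈ -0.134.
Since ε < 0, bicycles and bike helmets are complements.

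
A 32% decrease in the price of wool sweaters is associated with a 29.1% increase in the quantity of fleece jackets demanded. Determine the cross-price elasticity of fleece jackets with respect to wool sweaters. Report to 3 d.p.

ε = (%ΔQ of fleece jackets) / (%ΔP of wool sweaters) = (29.1%) / (-32%) ≈ -0.909.

-0.909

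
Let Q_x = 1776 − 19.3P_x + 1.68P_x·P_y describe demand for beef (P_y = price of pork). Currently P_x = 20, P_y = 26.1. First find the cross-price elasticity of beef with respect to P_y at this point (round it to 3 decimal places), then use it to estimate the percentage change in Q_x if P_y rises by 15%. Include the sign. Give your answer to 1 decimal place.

5.8%

At P_x = 20, P_y = 26.1: Q_x = 2266.96.
∂Q_x/∂P_y = 1.68P_x = 33.6000.
ε = (∂Q_x/∂P_y)(P_y/Q_x) = 33.6000 × 26.1/2266.96 ≈ 0.387.
%ΔQ_x ≈ ε × %ΔP_y = 0.387 × (15%) = 5.8%.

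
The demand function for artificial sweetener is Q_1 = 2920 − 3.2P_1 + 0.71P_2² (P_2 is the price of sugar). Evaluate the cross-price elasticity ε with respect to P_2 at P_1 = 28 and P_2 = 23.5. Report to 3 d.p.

At P_1 = 28 and P_2 = 23.5: Q_1 = 3222.497.
∂Q_1/∂P_2 = 1.42P_2 = 1.42(23.5) = 33.3700.
ε = (∂Q_1/∂P_2)(P_2/Q_1) = 33.3700 × (23.5/3222.497) ≈ 0.243.

0.243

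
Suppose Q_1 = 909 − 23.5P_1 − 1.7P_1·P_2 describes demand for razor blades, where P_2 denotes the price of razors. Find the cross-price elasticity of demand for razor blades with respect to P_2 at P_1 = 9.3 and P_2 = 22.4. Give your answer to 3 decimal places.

-1.053

At P_1 = 9.3 and P_2 = 22.4: Q_1 = 336.306.
∂Q_1/∂P_2 = -1.7P_1 = -1.7(9.3) = -15.8100.
ε = (∂Q_1/∂P_2)(P_2/Q_1) = -15.8100 × (22.4/336.306) ≈ -1.053.
ε < 0: complements.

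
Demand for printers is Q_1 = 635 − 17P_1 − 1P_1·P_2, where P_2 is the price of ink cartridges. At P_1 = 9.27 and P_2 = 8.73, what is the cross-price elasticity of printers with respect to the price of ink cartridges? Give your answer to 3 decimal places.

-0.204

At P_1 = 9.27 and P_2 = 8.73: Q_1 = 396.483.
∂Q_1/∂P_2 = -1P_1 = -1(9.27) = -9.2700.
ε = (∂Q_1/∂P_2)(P_2/Q_1) = -9.2700 × (8.73/396.483) ≈ -0.204.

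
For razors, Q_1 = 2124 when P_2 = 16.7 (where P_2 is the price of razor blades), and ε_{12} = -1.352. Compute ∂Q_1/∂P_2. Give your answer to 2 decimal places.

-171.95

ε = (∂Q_1/∂P_2)·(P_2/Q_1) ⇒ ∂Q_1/∂P_2 = ε·Q_1/P_2 = -1.352 × 2124/16.7 ≈ -171.95.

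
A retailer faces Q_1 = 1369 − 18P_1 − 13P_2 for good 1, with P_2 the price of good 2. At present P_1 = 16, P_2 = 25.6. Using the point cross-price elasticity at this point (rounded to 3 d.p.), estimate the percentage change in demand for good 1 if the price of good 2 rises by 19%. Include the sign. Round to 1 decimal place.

-8.5%

At P_1 = 16, P_2 = 25.6: Q_1 = 748.2.
∂Q_1/∂P_2 = -13.
ε = (∂Q_1/∂P_2)(P_2/Q_1) = -13.0000 × 25.6/748.2 ≈ -0.445.
%ΔQ_1 ≈ ε × %ΔP_2 = -0.445 × (19%) = -8.5%.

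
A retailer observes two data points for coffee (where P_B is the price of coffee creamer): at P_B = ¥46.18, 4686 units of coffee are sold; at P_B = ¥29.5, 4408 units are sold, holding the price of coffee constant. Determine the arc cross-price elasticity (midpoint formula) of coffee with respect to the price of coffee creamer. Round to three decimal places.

ΔQ_A = 4408 − 4686 = -278; ΔP_B = 29.5 − 46.18 = -16.68.
Midpoints: Q̄_A = 4547.0, P̄_B = 37.84.
ε = (ΔQ_A/Q̄_A)/(ΔP_B/P̄_B) = (-278/4547.0)/(-16.68/37.84) ≈ 0.139.
ε > 0: coffee and coffee creamer are substitutes.

0.139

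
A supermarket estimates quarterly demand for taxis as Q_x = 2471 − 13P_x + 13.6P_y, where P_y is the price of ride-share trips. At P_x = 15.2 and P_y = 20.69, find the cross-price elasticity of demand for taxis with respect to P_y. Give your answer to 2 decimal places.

At P_x = 15.2 and P_y = 20.69: Q_x = 2554.784.
∂Q_x/∂P_y = 13.6.
ε = (∂Q_x/∂P_y)(P_y/Q_x) = 13.6 × (20.69/2554.784) ≈ 0.11.
Since ε > 0, taxis and ride-share trips are substitutes.

0.11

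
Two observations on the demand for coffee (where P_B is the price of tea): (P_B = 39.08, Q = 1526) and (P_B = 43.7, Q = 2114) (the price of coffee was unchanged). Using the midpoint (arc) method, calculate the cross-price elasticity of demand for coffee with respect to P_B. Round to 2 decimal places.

ΔQ_A = 2114 − 1526 = 588; ΔP_B = 43.7 − 39.08 = 4.62.
Midpoints: Q̄_A = 1820.0, P̄_B = 41.39.
ε = (ΔQ_A/Q̄_A)/(ΔP_B/P̄_B) = (588/1820.0)/(4.62/41.39) ≈ 2.89.

2.89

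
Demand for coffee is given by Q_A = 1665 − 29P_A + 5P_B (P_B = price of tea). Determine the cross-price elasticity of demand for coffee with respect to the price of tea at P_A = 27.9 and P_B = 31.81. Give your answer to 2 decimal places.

0.16

At P_A = 27.9 and P_B = 31.81: Q_A = 1014.95.
∂Q_A/∂P_B = 5.
ε = (∂Q_A/∂P_B)(P_B/Q_A) = 5 × (31.81/1014.95) ≈ 0.16.
Since ε > 0, coffee and tea are substitutes.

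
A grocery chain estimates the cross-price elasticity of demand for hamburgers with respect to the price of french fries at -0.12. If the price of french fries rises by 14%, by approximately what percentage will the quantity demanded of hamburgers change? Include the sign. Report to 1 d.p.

%ΔQ ≈ ε × %ΔP of french fries = -0.12 × (14%) = -1.7%.

-1.7%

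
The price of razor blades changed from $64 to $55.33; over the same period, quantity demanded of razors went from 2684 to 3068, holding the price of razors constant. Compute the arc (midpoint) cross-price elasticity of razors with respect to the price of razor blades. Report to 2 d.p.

-0.92

ΔQ_A = 3068 − 2684 = 384; ΔP_B = 55.33 − 64 = -8.67.
Midpoints: Q̄_A = 2876.0, P̄_B = 59.66.
ε = (ΔQ_A/Q̄_A)/(ΔP_B/P̄_B) = (384/2876.0)/(-8.67/59.66) ≈ -0.92.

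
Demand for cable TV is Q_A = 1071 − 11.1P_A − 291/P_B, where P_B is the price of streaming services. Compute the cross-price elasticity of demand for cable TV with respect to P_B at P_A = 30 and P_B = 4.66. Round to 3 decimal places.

0.092

At P_A = 30 and P_B = 4.66: Q_A = 675.554.
∂Q_A/∂P_B = 291/P_B² = 13.4005.
ε = (∂Q_A/∂P_B)(P_B/Q_A) = 13.4005 × (4.66/675.554) ≈ 0.092.
ε > 0: substitutes.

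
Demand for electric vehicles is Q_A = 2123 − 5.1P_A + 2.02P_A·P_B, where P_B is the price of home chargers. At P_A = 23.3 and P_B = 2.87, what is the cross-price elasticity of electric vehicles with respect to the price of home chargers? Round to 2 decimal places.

At P_A = 23.3 and P_B = 2.87: Q_A = 2139.249.
∂Q_A/∂P_B = 2.02P_A = 2.02(23.3) = 47.0660.
ε = (∂Q_A/∂P_B)(P_B/Q_A) = 47.0660 × (2.87/2139.249) ≈ 0.06.
ε > 0: substitutes.

0.06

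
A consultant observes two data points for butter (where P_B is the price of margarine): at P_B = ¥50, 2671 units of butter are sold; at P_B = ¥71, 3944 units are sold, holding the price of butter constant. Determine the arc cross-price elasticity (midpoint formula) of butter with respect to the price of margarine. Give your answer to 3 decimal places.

ΔQ_A = 3944 − 2671 = 1273; ΔP_B = 71 − 50 = 21.
Midpoints: Q̄_A = 3307.5, P̄_B = 60.50.
ε = (ΔQ_A/Q̄_A)/(ΔP_B/P̄_B) = (1273/3307.5)/(21/60.50) ≈ 1.109.

1.109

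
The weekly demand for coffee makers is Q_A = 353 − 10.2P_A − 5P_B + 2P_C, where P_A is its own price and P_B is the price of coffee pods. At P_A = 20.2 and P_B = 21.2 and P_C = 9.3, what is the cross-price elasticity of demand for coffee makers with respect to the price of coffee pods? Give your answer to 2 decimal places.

At P_A = 20.2 and P_B = 21.2 and P_C = 9.3: Q_A = 59.56.
∂Q_A/∂P_B = -5.
ε = (∂Q_A/∂P_B)(P_B/Q_A) = -5 × (21.2/59.56) ≈ -1.78.

-1.78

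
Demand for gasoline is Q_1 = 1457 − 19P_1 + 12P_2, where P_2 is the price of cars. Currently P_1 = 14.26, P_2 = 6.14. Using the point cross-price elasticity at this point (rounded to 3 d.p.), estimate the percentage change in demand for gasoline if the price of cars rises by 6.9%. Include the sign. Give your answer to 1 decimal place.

At P_1 = 14.26, P_2 = 6.14: Q_1 = 1259.74.
∂Q_1/∂P_2 = 12.
ε = (∂Q_1/∂P_2)(P_2/Q_1) = 12.0000 × 6.14/1259.74 ≈ 0.058.
%ΔQ_1 ≈ ε × %ΔP_2 = 0.058 × (6.9%) = 0.4%.

0.4%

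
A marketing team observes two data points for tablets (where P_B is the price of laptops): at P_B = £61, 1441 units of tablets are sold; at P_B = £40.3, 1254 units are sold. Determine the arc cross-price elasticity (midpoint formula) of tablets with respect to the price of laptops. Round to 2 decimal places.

0.34

ΔQ_A = 1254 − 1441 = -187; ΔP_B = 40.3 − 61 = -20.7.
Midpoints: Q̄_A = 1347.5, P̄_B = 50.65.
ε = (ΔQ_A/Q̄_A)/(ΔP_B/P̄_B) = (-187/1347.5)/(-20.7/50.65) ≈ 0.34.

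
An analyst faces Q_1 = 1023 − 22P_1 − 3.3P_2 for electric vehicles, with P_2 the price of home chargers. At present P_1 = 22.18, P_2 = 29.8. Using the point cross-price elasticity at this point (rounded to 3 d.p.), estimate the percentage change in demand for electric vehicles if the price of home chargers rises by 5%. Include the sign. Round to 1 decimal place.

At P_1 = 22.18, P_2 = 29.8: Q_1 = 436.7.
∂Q_1/∂P_2 = -3.3.
ε = (∂Q_1/∂P_2)(P_2/Q_1) = -3.3000 × 29.8/436.7 ≈ -0.225.
%ΔQ_1 ≈ ε × %ΔP_2 = -0.225 × (5%) = -1.1%.

-1.1%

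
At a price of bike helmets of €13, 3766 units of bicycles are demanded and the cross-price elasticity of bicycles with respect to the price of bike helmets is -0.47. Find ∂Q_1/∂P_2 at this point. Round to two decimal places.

ε = (∂Q_1/∂P_2)·(P_2/Q_1) ⇒ ∂Q_1/∂P_2 = ε·Q_1/P_2 = -0.47 × 3766/13 ≈ -136.16.

-136.16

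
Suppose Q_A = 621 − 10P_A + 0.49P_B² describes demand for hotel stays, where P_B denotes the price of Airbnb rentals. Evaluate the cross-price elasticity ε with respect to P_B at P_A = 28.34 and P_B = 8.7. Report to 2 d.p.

0.20

At P_A = 28.34 and P_B = 8.7: Q_A = 374.688.
∂Q_A/∂P_B = 0.98P_B = 0.98(8.7) = 8.5260.
ε = (∂Q_A/∂P_B)(P_B/Q_A) = 8.5260 × (8.7/374.688) ≈ 0.20.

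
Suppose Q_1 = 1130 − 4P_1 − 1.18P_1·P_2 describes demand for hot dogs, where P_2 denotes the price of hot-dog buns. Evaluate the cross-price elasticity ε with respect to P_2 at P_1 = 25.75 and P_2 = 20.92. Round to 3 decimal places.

At P_1 = 25.75 and P_2 = 20.92: Q_1 = 391.346.
∂Q_1/∂P_2 = -1.18P_1 = -1.18(25.75) = -30.3850.
ε = (∂Q_1/∂P_2)(P_2/Q_1) = -30.3850 × (20.92/391.346) ≈ -1.624.

-1.624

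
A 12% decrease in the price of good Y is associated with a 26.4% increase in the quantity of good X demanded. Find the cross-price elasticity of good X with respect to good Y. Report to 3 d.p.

ε = (%ΔQ of good X) / (%ΔP of good Y) = (26.4%) / (-12%) ≈ -2.200.
Negative cross-price elasticity: complements.

-2.200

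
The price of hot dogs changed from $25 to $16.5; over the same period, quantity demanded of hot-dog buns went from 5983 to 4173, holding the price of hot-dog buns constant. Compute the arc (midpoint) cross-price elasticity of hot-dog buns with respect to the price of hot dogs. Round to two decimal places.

ΔQ_A = 4173 − 5983 = -1810; ΔP_B = 16.5 − 25 = -8.5.
Midpoints: Q̄_A = 5078.0, P̄_B = 20.75.
ε = (ΔQ_A/Q̄_A)/(ΔP_B/P̄_B) = (-1810/5078.0)/(-8.5/20.75) ≈ 0.87.

0.87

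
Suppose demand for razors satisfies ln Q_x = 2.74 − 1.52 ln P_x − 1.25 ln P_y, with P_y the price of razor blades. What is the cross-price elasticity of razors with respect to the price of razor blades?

In a log-linear (constant-elasticity) demand function, the coefficient on ln P_y is the cross-price elasticity.
ε = -1.25. Negative, so razors and razor blades are complements.

-1.25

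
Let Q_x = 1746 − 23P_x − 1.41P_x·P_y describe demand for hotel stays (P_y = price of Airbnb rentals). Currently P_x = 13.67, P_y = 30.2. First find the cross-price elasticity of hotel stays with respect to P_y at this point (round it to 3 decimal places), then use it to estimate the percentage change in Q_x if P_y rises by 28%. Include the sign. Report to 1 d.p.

-19.2%

At P_x = 13.67, P_y = 30.2: Q_x = 849.494.
∂Q_x/∂P_y = -1.41P_x = -19.2747.
ε = (∂Q_x/∂P_y)(P_y/Q_x) = -19.2747 × 30.2/849.494 ≈ -0.685.
%ΔQ_x ≈ ε × %ΔP_y = -0.685 × (28%) = -19.2%.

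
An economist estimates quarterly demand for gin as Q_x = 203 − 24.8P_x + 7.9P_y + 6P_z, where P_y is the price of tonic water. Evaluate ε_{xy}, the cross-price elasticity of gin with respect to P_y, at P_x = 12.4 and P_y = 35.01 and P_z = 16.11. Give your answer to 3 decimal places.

1.029

At P_x = 12.4 and P_y = 35.01 and P_z = 16.11: Q_x = 268.719.
∂Q_x/∂P_y = 7.9.
ε = (∂Q_x/∂P_y)(P_y/Q_x) = 7.9 × (35.01/268.719) ≈ 1.029.
Since ε > 0, gin and tonic water are substitutes.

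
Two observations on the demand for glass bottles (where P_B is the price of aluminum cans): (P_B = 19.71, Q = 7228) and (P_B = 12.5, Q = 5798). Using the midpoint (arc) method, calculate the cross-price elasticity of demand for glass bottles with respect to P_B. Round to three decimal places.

ΔQ_A = 5798 − 7228 = -1430; ΔP_B = 12.5 − 19.71 = -7.21.
Midpoints: Q̄_A = 6513.0, P̄_B = 16.11.
ε = (ΔQ_A/Q̄_A)/(ΔP_B/P̄_B) = (-1430/6513.0)/(-7.21/16.11) ≈ 0.490.

0.490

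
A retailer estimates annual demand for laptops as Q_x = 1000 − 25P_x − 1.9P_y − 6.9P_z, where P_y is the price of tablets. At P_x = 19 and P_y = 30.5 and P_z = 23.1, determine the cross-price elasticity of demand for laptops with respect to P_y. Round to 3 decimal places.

At P_x = 19 and P_y = 30.5 and P_z = 23.1: Q_x = 307.66.
∂Q_x/∂P_y = -1.9.
ε = (∂Q_x/∂P_y)(P_y/Q_x) = -1.9 × (30.5/307.66) ≈ -0.188.

-0.188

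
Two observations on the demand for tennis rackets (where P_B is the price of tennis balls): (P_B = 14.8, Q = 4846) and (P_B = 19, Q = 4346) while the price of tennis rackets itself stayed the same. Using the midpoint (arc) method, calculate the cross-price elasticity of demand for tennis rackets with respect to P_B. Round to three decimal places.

ΔQ_A = 4346 − 4846 = -500; ΔP_B = 19 − 14.8 = 4.2.
Midpoints: Q̄_A = 4596.0, P̄_B = 16.90.
ε = (ΔQ_A/Q̄_A)/(ΔP_B/P̄_B) = (-500/4596.0)/(4.2/16.90) ≈ -0.438.
ε < 0: tennis rackets and tennis balls are complements.

-0.438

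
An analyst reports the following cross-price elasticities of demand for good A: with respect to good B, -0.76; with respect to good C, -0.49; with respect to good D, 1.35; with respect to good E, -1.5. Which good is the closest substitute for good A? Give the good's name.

Substitutes have ε > 0. Among the positive values, 1.35 (good D) is largest.

good D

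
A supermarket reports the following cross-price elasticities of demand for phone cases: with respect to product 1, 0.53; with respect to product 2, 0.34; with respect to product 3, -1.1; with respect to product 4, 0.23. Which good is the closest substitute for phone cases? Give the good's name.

product 1

Substitutes have ε > 0. Among the positive values, 0.53 (product 1) is largest.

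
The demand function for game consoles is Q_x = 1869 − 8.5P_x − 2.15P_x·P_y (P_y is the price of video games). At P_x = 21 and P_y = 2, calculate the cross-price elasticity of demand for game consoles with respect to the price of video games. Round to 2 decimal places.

At P_x = 21 and P_y = 2: Q_x = 1600.2.
∂Q_x/∂P_y = -2.15P_x = -2.15(21) = -45.1500.
ε = (∂Q_x/∂P_y)(P_y/Q_x) = -45.1500 × (2/1600.2) ≈ -0.06.
ε < 0: complements.

-0.06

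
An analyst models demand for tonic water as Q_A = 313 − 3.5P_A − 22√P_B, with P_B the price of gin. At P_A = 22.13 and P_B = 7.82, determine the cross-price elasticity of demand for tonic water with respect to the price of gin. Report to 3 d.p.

-0.177

At P_A = 22.13 and P_B = 7.82: Q_A = 174.024.
∂Q_A/∂P_B = -22/(2√P_B) = -22/(2√7.82) = -3.9336.
ε = (∂Q_A/∂P_B)(P_B/Q_A) = -3.9336 × (7.82/174.024) ≈ -0.177.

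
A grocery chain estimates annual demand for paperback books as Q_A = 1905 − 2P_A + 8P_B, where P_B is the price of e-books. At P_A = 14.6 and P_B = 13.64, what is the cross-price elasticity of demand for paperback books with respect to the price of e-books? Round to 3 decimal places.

At P_A = 14.6 and P_B = 13.64: Q_A = 1984.92.
∂Q_A/∂P_B = 8.
ε = (∂Q_A/∂P_B)(P_B/Q_A) = 8 × (13.64/1984.92) ≈ 0.055.

0.055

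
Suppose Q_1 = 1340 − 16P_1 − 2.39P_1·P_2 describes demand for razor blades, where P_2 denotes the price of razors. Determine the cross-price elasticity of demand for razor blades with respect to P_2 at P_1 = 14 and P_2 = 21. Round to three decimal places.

-1.700

At P_1 = 14 and P_2 = 21: Q_1 = 413.34.
∂Q_1/∂P_2 = -2.39P_1 = -2.39(14) = -33.4600.
ε = (∂Q_1/∂P_2)(P_2/Q_1) = -33.4600 × (21/413.34) ≈ -1.700.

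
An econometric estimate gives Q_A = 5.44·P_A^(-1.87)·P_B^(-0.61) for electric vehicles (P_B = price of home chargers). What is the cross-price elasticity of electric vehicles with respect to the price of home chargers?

In a log-linear (constant-elasticity) demand function, the coefficient on the exponent of P_B is the cross-price elasticity.
ε = -0.61. Negative, so electric vehicles and home chargers are complements.

-0.61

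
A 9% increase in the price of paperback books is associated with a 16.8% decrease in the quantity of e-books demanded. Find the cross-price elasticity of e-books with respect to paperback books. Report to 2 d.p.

ε = (%ΔQ of e-books) / (%ΔP of paperback books) = (-16.8%) / (9%) ≈ -1.87.

-1.87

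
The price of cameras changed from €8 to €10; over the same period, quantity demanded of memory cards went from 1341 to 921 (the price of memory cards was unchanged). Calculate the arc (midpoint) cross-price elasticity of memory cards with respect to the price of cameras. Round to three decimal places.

ΔQ_A = 921 − 1341 = -420; ΔP_B = 10 − 8 = 2.
Midpoints: Q̄_A = 1131.0, P̄_B = 9.00.
ε = (ΔQ_A/Q̄_A)/(ΔP_B/P̄_B) = (-420/1131.0)/(2/9.00) ≈ -1.671.

-1.671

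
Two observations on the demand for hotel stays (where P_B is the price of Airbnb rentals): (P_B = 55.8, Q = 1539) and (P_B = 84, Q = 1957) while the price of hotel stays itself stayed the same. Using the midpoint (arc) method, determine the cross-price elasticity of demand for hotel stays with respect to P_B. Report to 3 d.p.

ΔQ_A = 1957 − 1539 = 418; ΔP_B = 84 − 55.8 = 28.2.
Midpoints: Q̄_A = 1748.0, P̄_B = 69.90.
ε = (ΔQ_A/Q̄_A)/(ΔP_B/P̄_B) = (418/1748.0)/(28.2/69.90) ≈ 0.593.
ε > 0: hotel stays and Airbnb rentals are substitutes.

0.593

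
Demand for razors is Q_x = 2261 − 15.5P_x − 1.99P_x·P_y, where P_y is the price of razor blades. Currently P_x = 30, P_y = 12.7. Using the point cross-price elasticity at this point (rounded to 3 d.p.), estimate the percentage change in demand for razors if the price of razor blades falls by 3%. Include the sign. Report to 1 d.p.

2.2%

At P_x = 30, P_y = 12.7: Q_x = 1037.81.
∂Q_x/∂P_y = -1.99P_x = -59.7000.
ε = (∂Q_x/∂P_y)(P_y/Q_x) = -59.7000 × 12.7/1037.81 ≈ -0.731.
%ΔQ_x ≈ ε × %ΔP_y = -0.731 × (-3%) = 2.2%.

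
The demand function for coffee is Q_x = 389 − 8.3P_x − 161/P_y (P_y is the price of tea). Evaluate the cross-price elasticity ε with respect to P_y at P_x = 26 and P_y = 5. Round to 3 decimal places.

0.228

At P_x = 26 and P_y = 5: Q_x = 141.
∂Q_x/∂P_y = 161/P_y² = 6.4400.
ε = (∂Q_x/∂P_y)(P_y/Q_x) = 6.4400 × (5/141) ≈ 0.228.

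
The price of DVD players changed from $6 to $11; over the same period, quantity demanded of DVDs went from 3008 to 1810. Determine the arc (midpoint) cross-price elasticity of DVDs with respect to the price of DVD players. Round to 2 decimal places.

-0.85

ΔQ_A = 1810 − 3008 = -1198; ΔP_B = 11 − 6 = 5.
Midpoints: Q̄_A = 2409.0, P̄_B = 8.50.
ε = (ΔQ_A/Q̄_A)/(ΔP_B/P̄_B) = (-1198/2409.0)/(5/8.50) ≈ -0.85.
ε < 0: DVDs and DVD players are complements.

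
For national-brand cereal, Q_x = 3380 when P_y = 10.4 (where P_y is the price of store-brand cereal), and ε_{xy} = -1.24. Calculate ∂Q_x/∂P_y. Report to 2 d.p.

ε = (∂Q_x/∂P_y)·(P_y/Q_x) ⇒ ∂Q_x/∂P_y = ε·Q_x/P_y = -1.24 × 3380/10.4 ≈ -403.00.

-403.00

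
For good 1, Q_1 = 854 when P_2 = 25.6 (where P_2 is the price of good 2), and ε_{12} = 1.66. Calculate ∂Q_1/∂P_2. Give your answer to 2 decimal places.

ε = (∂Q_1/∂P_2)·(P_2/Q_1) ⇒ ∂Q_1/∂P_2 = ε·Q_1/P_2 = 1.66 × 854/25.6 ≈ 55.38.

55.38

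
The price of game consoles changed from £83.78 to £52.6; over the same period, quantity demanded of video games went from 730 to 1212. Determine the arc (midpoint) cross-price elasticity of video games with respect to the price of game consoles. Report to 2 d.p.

ΔQ_A = 1212 − 730 = 482; ΔP_B = 52.6 − 83.78 = -31.18.
Midpoints: Q̄_A = 971.0, P̄_B = 68.19.
ε = (ΔQ_A/Q̄_A)/(ΔP_B/P̄_B) = (482/971.0)/(-31.18/68.19) ≈ -1.09.
ε < 0: video games and game consoles are complements.

-1.09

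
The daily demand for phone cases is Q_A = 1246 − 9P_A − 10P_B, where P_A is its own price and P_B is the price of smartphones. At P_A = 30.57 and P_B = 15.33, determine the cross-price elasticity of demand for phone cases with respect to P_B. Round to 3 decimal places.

At P_A = 30.57 and P_B = 15.33: Q_A = 817.57.
∂Q_A/∂P_B = -10.
ε = (∂Q_A/∂P_B)(P_B/Q_A) = -10 × (15.33/817.57) ≈ -0.188.

-0.188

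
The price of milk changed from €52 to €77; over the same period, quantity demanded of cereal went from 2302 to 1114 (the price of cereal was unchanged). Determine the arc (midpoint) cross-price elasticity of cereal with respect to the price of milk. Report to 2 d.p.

ΔQ_A = 1114 − 2302 = -1188; ΔP_B = 77 − 52 = 25.
Midpoints: Q̄_A = 1708.0, P̄_B = 64.50.
ε = (ΔQ_A/Q̄_A)/(ΔP_B/P̄_B) = (-1188/1708.0)/(25/64.50) ≈ -1.79.

-1.79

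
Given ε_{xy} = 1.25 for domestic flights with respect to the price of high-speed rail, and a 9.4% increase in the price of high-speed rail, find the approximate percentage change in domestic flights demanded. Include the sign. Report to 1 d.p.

%ΔQ ≈ ε × %ΔP of high-speed rail = 1.25 × (9.4%) = 11.8%.

11.8%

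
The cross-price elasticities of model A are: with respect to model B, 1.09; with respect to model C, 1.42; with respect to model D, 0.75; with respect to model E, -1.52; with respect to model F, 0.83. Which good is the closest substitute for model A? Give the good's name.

Substitutes have ε > 0. Among the positive values, 1.42 (model C) is largest.

model C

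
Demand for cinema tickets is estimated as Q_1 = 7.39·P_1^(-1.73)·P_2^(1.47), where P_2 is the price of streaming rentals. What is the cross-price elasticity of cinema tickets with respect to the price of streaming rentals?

In a log-linear (constant-elasticity) demand function, the coefficient on the exponent of P_2 is the cross-price elasticity.
ε = 1.47. Positive, so cinema tickets and streaming rentals are substitutes.

1.47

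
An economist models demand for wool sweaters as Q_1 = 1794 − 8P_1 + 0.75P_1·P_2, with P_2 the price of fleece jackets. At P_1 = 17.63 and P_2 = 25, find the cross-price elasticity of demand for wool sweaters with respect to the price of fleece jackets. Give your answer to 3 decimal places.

At P_1 = 17.63 and P_2 = 25: Q_1 = 1983.523.
∂Q_1/∂P_2 = 0.75P_1 = 0.75(17.63) = 13.2225.
ε = (∂Q_1/∂P_2)(P_2/Q_1) = 13.2225 × (25/1983.523) ≈ 0.167.

0.167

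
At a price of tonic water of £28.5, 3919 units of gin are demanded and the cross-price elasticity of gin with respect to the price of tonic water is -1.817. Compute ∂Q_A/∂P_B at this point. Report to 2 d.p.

ε = (∂Q_A/∂P_B)·(P_B/Q_A) ⇒ ∂Q_A/∂P_B = ε·Q_A/P_B = -1.817 × 3919/28.5 ≈ -249.85.

-249.85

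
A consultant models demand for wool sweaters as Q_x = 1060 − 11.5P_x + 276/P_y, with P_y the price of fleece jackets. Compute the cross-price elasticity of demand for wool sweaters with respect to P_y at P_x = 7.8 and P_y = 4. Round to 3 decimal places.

-0.066

At P_x = 7.8 and P_y = 4: Q_x = 1039.3.
∂Q_x/∂P_y = −276/P_y² = -17.2500.
ε = (∂Q_x/∂P_y)(P_y/Q_x) = -17.2500 × (4/1039.3) ≈ -0.066.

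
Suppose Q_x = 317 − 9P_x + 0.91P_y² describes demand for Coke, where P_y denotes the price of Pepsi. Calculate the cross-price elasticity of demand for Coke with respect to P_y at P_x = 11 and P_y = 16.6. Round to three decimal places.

1.070

At P_x = 11 and P_y = 16.6: Q_x = 468.760.
∂Q_x/∂P_y = 1.82P_y = 1.82(16.6) = 30.2120.
ε = (∂Q_x/∂P_y)(P_y/Q_x) = 30.2120 × (16.6/468.760) ≈ 1.070.
ε > 0: substitutes.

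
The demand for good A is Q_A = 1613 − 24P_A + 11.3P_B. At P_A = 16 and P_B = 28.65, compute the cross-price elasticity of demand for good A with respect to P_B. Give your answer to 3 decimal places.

At P_A = 16 and P_B = 28.65: Q_A = 1552.745.
∂Q_A/∂P_B = 11.3.
ε = (∂Q_A/∂P_B)(P_B/Q_A) = 11.3 × (28.65/1552.745) ≈ 0.208.
Since ε > 0, good A and good B are substitutes.

0.208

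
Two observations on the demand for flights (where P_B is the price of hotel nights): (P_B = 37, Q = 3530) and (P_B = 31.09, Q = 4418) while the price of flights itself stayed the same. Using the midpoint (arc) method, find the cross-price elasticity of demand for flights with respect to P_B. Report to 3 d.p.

-1.287

ΔQ_A = 4418 − 3530 = 888; ΔP_B = 31.09 − 37 = -5.91.
Midpoints: Q̄_A = 3974.0, P̄_B = 34.05.
ε = (ΔQ_A/Q̄_A)/(ΔP_B/P̄_B) = (888/3974.0)/(-5.91/34.05) ≈ -1.287.
ε < 0: flights and hotel nights are complements.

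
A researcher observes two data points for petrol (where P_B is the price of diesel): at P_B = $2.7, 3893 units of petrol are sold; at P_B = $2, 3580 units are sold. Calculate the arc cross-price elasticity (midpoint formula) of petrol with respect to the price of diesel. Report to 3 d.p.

0.281

ΔQ_A = 3580 − 3893 = -313; ΔP_B = 2 − 2.7 = -0.7.
Midpoints: Q̄_A = 3736.5, P̄_B = 2.35.
ε = (ΔQ_A/Q̄_A)/(ΔP_B/P̄_B) = (-313/3736.5)/(-0.7/2.35) ≈ 0.281.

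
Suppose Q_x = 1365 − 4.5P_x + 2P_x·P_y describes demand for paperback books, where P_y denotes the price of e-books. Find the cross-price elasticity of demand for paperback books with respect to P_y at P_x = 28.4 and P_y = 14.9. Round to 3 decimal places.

0.406

At P_x = 28.4 and P_y = 14.9: Q_x = 2083.52.
∂Q_x/∂P_y = 2P_x = 2(28.4) = 56.8000.
ε = (∂Q_x/∂P_y)(P_y/Q_x) = 56.8000 × (14.9/2083.52) ≈ 0.406.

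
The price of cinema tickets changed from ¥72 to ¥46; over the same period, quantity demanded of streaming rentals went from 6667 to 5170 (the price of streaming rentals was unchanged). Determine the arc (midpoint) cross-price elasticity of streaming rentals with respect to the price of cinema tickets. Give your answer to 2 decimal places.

0.57

ΔQ_A = 5170 − 6667 = -1497; ΔP_B = 46 − 72 = -26.
Midpoints: Q̄_A = 5918.5, P̄_B = 59.00.
ε = (ΔQ_A/Q̄_A)/(ΔP_B/P̄_B) = (-1497/5918.5)/(-26/59.00) ≈ 0.57.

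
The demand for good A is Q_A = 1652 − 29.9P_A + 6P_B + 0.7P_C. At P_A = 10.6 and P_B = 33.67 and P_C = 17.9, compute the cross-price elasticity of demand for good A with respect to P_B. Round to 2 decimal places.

At P_A = 10.6 and P_B = 33.67 and P_C = 17.9: Q_A = 1549.61.
∂Q_A/∂P_B = 6.
ε = (∂Q_A/∂P_B)(P_B/Q_A) = 6 × (33.67/1549.61) ≈ 0.13.

0.13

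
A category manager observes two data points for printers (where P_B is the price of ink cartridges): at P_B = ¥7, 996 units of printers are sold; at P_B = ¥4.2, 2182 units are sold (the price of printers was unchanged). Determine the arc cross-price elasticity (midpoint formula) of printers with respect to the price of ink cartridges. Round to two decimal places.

ΔQ_A = 2182 − 996 = 1186; ΔP_B = 4.2 − 7 = -2.8.
Midpoints: Q̄_A = 1589.0, P̄_B = 5.60.
ε = (ΔQ_A/Q̄_A)/(ΔP_B/P̄_B) = (1186/1589.0)/(-2.8/5.60) ≈ -1.49.
ε < 0: printers and ink cartridges are complements.

-1.49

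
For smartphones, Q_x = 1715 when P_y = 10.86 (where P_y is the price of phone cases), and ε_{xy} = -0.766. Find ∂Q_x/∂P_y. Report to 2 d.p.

ε = (∂Q_x/∂P_y)·(P_y/Q_x) ⇒ ∂Q_x/∂P_y = ε·Q_x/P_y = -0.766 × 1715/10.86 ≈ -120.97.

-120.97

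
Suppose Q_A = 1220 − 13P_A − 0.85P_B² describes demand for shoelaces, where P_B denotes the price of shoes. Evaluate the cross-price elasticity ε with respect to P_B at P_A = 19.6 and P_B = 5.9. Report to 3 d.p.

At P_A = 19.6 and P_B = 5.9: Q_A = 935.612.
∂Q_A/∂P_B = -1.7P_B = -1.7(5.9) = -10.0300.
ε = (∂Q_A/∂P_B)(P_B/Q_A) = -10.0300 × (5.9/935.612) ≈ -0.063.
ε < 0: complements.

-0.063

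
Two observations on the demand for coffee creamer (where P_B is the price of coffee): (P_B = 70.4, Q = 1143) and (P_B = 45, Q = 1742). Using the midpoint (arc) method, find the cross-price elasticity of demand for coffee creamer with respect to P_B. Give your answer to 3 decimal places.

ΔQ_A = 1742 − 1143 = 599; ΔP_B = 45 − 70.4 = -25.4.
Midpoints: Q̄_A = 1442.5, P̄_B = 57.70.
ε = (ΔQ_A/Q̄_A)/(ΔP_B/P̄_B) = (599/1442.5)/(-25.4/57.70) ≈ -0.943.

-0.943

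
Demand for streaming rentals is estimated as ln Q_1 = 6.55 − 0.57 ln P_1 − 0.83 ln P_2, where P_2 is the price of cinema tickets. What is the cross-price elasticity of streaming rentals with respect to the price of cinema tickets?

-0.83

In a log-linear (constant-elasticity) demand function, the coefficient on ln P_2 is the cross-price elasticity.
ε = -0.83. Negative, so streaming rentals and cinema tickets are complements.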